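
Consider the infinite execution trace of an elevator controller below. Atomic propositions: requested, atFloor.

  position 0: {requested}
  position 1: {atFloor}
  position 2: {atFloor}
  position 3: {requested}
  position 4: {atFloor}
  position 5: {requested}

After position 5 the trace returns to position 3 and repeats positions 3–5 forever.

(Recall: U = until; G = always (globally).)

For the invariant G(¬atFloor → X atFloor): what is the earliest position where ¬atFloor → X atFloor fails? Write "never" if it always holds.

5

Check ¬atFloor → X atFloor at each position in order: 0 ✓, 1 ✓, 2 ✓, 3 ✓, 4 ✓.
At position 5 the labels are {requested} and the next position 3 has {requested}, so ¬atFloor → X atFloor is false there. This is the first violation.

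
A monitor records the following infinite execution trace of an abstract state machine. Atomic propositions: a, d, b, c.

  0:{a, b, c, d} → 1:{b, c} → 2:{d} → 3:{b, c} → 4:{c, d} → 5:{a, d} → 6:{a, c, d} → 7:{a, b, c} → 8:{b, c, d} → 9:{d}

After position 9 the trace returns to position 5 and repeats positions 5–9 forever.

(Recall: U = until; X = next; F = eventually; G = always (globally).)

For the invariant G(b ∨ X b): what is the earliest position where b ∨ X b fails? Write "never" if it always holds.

4

Check b ∨ X b at each position in order: 0 ✓, 1 ✓, 2 ✓, 3 ✓.
At position 4 the labels are {c, d} and the next position 5 has {a, d}, so b ∨ X b is false there. This is the first violation.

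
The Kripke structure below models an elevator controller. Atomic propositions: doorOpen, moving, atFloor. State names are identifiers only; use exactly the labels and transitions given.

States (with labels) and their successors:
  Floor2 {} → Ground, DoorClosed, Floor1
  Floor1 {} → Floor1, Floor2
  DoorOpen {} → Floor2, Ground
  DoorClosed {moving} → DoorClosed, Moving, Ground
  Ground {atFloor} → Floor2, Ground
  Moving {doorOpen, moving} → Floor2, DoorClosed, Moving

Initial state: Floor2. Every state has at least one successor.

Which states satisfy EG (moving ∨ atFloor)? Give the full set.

States satisfying moving ∨ atFloor: {DoorClosed, Ground, Moving}.
States satisfying EG (moving ∨ atFloor): {DoorClosed, Ground, Moving}.

{DoorClosed, Ground, Moving}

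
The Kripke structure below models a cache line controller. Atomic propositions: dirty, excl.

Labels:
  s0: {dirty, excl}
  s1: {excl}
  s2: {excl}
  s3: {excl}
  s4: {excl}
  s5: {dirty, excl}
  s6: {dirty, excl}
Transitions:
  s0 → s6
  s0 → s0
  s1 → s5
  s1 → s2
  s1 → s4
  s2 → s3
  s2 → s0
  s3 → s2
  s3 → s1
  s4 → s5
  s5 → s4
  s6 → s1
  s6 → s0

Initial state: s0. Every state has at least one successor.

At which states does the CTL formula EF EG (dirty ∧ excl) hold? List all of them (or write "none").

States satisfying EG (dirty ∧ excl): {s0, s6}.
States satisfying EF EG (dirty ∧ excl): {s0, s1, s2, s3, s6}.

{s0, s1, s2, s3, s6}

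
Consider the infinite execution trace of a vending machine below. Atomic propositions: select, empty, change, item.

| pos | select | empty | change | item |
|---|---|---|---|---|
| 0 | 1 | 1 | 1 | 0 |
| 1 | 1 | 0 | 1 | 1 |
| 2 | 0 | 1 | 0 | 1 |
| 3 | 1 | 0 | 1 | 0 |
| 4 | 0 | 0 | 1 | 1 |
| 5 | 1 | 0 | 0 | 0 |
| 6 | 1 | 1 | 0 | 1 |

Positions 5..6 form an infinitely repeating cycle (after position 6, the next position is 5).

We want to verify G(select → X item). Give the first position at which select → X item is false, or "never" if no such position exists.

6

Check select → X item at each position in order: 0 ✓, 1 ✓, 2 ✓, 3 ✓, 4 ✓, 5 ✓.
At position 6 the labels are {empty, item, select} and the next position 5 has {select}, so select → X item is false there. This is the first violation.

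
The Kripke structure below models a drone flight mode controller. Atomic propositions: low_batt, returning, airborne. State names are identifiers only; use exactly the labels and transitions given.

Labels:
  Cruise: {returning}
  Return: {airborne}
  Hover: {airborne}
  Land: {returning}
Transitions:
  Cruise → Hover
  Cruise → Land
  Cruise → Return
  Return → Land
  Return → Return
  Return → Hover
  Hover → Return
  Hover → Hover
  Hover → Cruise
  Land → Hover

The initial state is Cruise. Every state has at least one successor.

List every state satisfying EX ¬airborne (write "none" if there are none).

States satisfying ¬airborne: {Cruise, Land}.
States satisfying EX ¬airborne: {Cruise, Return, Hover}.

{Cruise, Return, Hover}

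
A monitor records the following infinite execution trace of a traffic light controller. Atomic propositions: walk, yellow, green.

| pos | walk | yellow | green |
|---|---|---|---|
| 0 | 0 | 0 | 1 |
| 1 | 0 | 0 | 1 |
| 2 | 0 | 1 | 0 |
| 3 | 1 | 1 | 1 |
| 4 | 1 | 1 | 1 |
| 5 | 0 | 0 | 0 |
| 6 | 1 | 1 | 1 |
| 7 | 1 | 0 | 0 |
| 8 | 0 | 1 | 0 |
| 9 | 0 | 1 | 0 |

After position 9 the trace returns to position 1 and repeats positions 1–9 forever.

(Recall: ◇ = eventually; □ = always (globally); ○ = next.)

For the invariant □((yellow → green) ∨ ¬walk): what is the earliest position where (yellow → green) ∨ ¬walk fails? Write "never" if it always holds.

(yellow → green) ∨ ¬walk holds at every position 0..9, and those are all the positions the trace ever visits, so the invariant □((yellow → green) ∨ ¬walk) is never violated.

never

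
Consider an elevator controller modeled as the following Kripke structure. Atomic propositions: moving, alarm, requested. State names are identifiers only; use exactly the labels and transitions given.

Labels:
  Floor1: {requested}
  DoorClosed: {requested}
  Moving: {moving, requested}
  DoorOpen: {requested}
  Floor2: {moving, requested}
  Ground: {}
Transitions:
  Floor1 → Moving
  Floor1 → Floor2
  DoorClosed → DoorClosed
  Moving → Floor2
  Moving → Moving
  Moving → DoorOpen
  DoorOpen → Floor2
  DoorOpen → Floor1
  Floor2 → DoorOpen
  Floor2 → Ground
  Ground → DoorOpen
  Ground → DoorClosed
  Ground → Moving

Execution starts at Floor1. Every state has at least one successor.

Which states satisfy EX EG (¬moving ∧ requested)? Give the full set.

States satisfying EG (¬moving ∧ requested): {DoorClosed}.
States satisfying EX EG (¬moving ∧ requested): {DoorClosed, Ground}.

{DoorClosed, Ground}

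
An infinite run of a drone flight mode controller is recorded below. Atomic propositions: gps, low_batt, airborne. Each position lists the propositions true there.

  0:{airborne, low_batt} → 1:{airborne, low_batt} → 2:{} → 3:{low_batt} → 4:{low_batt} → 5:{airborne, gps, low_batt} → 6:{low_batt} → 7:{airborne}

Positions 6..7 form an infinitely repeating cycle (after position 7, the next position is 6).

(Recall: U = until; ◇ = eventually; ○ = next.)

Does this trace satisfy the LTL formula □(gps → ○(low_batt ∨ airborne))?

gps → ○(low_batt ∨ airborne) holds at every position 0..7, and those are all positions ever visited, so □(gps → ○(low_batt ∨ airborne)) holds.
Positions where gps holds: 5.
Check ○(low_batt ∨ airborne) at each: 5→ok.

Holds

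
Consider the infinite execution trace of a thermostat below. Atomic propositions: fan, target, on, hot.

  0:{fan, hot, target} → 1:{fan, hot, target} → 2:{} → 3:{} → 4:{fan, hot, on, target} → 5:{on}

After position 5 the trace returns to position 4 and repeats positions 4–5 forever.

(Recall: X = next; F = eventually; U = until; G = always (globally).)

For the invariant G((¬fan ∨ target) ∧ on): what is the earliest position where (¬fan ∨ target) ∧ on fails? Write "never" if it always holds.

0

At position 0 the labels are {fan, hot, target}, so (¬fan ∨ target) ∧ on is false there. This is the first violation.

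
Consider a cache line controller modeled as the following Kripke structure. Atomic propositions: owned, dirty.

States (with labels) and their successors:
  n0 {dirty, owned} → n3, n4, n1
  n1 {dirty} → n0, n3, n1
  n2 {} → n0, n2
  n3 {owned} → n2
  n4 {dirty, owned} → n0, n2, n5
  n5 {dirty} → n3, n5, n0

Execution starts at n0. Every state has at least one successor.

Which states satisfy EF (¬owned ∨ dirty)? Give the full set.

States satisfying ¬owned ∨ dirty: {n0, n1, n2, n4, n5}.
States satisfying EF (¬owned ∨ dirty): {n0, n1, n2, n3, n4, n5}.

{n0, n1, n2, n3, n4, n5}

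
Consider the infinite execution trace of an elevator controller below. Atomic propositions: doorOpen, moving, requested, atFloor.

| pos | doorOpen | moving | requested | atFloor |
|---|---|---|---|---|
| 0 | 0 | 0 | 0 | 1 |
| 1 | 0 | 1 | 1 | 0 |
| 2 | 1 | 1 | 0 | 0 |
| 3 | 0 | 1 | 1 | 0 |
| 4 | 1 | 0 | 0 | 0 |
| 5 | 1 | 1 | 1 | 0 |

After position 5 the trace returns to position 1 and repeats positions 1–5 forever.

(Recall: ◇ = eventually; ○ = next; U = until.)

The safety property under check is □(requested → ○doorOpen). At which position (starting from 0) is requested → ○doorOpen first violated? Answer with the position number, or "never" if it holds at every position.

5

Check requested → ○doorOpen at each position in order: 0 ✓, 1 ✓, 2 ✓, 3 ✓, 4 ✓.
At position 5 the labels are {doorOpen, moving, requested} and the next position 1 has {moving, requested}, so requested → ○doorOpen is false there. This is the first violation.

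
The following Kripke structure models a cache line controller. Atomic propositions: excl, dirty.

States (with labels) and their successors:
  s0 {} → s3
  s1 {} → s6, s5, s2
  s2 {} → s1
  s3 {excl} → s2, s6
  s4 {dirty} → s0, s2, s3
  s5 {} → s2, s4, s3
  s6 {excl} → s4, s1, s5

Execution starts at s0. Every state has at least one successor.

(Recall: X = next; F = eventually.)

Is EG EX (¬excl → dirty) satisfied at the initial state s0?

States satisfying EX (¬excl → dirty): {s0, s1, s3, s4, s5, s6}.
States satisfying EG EX (¬excl → dirty): {s0, s1, s3, s4, s5, s6}.
s0 ∈ Sat(EG EX (¬excl → dirty)).

Satisfied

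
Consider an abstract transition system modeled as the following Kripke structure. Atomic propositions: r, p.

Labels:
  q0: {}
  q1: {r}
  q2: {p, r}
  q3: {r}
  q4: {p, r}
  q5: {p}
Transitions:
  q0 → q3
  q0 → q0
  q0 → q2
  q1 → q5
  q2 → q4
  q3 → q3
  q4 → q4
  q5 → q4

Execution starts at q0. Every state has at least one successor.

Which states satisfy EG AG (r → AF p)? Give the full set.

States satisfying AG (r → AF p): {q1, q2, q4, q5}.
States satisfying EG AG (r → AF p): {q1, q2, q4, q5}.

{q1, q2, q4, q5}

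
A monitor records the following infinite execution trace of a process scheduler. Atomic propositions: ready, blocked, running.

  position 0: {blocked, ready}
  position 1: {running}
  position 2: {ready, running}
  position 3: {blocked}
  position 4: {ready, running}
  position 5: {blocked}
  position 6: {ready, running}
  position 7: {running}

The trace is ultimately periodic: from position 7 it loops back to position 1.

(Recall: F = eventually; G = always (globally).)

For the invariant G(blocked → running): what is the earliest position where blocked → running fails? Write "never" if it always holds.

At position 0 the labels are {blocked, ready}, so blocked → running is false there. This is the first violation.

0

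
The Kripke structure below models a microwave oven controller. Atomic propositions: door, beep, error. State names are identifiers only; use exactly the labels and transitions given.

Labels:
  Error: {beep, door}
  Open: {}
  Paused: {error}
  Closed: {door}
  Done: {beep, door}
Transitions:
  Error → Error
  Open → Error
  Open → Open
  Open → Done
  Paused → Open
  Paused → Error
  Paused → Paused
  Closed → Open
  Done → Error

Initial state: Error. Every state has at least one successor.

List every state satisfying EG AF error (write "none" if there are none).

{Paused}

States satisfying AF error: {Paused}.
States satisfying EG AF error: {Paused}.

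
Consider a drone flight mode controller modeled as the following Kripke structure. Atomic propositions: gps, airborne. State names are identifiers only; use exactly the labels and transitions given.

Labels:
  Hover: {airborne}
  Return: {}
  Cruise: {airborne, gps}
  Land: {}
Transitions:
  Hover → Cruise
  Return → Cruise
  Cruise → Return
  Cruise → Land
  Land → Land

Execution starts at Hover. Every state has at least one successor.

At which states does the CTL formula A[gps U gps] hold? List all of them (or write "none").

{Cruise}

States satisfying gps: {Cruise}.
States satisfying A[gps U gps]: {Cruise}.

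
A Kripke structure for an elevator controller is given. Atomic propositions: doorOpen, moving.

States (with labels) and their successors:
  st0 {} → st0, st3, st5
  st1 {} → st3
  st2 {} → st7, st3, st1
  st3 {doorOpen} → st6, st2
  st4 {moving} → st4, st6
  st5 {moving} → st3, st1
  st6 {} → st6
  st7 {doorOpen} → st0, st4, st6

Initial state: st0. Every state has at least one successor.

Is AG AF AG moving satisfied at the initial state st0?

States satisfying AF AG moving: ∅.
States satisfying AG AF AG moving: ∅.
st0 is reachable from st0 and violates AF AG moving, so AG fails at st0.
st0 ∉ Sat(AG AF AG moving).

Violated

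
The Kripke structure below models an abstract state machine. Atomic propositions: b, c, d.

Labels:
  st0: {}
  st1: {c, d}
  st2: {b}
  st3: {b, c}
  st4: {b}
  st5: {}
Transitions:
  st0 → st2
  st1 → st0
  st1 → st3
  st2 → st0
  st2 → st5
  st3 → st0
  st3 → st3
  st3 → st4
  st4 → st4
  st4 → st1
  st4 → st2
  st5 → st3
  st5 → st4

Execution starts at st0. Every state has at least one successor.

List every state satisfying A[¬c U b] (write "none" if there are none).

States satisfying ¬c: {st0, st2, st4, st5}.
States satisfying b: {st2, st3, st4}.
States satisfying A[¬c U b]: {st0, st2, st3, st4, st5}.

{st0, st2, st3, st4, st5}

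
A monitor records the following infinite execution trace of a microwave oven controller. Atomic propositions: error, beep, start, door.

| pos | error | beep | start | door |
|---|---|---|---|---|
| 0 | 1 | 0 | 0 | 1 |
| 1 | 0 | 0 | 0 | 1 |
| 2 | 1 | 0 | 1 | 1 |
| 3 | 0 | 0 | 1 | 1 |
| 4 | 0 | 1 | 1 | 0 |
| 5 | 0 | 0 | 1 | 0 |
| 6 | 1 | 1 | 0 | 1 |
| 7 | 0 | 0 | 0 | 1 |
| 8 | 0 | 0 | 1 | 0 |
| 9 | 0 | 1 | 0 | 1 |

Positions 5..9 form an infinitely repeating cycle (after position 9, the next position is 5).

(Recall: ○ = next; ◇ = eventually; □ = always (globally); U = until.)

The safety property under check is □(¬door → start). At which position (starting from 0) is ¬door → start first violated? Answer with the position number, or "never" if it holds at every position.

¬door → start holds at every position 0..9, and those are all the positions the trace ever visits, so the invariant □(¬door → start) is never violated.

never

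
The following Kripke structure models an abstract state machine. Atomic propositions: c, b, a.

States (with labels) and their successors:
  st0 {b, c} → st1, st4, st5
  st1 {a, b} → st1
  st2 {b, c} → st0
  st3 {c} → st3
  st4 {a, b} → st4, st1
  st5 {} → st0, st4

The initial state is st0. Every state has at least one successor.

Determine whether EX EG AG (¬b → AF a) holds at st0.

Holds

States satisfying EG AG (¬b → AF a): {st1, st4}.
States satisfying EX EG AG (¬b → AF a): {st0, st1, st4, st5}.
st0 ∈ Sat(EX EG AG (¬b → AF a)).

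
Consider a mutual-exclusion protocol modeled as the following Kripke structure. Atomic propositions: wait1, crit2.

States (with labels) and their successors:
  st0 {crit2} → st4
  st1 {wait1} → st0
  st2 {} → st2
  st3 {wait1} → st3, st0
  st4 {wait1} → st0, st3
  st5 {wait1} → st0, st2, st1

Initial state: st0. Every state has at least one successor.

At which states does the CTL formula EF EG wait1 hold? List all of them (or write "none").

{st0, st1, st3, st4, st5}

States satisfying EG wait1: {st3, st4}.
States satisfying EF EG wait1: {st0, st1, st3, st4, st5}.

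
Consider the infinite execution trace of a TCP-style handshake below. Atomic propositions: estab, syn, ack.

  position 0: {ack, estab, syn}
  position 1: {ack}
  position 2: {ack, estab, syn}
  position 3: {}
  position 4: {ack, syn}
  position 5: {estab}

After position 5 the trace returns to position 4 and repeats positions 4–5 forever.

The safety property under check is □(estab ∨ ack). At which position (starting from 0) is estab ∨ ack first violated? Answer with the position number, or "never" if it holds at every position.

Check estab ∨ ack at each position in order: 0 ✓, 1 ✓, 2 ✓.
At position 3 the labels are {}, so estab ∨ ack is false there. This is the first violation.

3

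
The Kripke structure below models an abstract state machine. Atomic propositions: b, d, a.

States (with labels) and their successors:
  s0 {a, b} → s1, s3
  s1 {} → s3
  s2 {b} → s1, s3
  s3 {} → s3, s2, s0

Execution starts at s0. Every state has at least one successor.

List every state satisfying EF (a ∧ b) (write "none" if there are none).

{s0, s1, s2, s3}

States satisfying a ∧ b: {s0}.
States satisfying EF (a ∧ b): {s0, s1, s2, s3}.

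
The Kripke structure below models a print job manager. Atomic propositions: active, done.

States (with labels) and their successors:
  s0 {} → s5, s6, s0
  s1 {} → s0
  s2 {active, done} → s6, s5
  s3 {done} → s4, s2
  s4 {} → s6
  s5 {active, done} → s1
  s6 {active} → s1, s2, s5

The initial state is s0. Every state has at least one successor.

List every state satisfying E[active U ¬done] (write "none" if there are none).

{s0, s1, s2, s4, s5, s6}

States satisfying active: {s2, s5, s6}.
States satisfying ¬done: {s0, s1, s4, s6}.
States satisfying E[active U ¬done]: {s0, s1, s2, s4, s5, s6}.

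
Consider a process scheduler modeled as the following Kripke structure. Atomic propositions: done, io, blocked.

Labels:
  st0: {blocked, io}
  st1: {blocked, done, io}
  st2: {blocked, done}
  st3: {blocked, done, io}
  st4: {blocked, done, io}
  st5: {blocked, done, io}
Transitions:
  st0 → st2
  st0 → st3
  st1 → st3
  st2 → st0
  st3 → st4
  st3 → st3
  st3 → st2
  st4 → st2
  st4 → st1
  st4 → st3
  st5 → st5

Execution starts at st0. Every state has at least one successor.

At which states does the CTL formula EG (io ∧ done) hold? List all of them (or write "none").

States satisfying io ∧ done: {st1, st3, st4, st5}.
States satisfying EG (io ∧ done): {st1, st3, st4, st5}.

{st1, st3, st4, st5}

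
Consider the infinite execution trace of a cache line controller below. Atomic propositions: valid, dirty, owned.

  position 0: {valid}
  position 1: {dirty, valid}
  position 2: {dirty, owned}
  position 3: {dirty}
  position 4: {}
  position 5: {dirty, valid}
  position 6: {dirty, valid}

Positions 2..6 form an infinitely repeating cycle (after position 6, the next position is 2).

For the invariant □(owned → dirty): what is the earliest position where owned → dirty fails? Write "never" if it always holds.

never

owned → dirty holds at every position 0..6, and those are all the positions the trace ever visits, so the invariant □(owned → dirty) is never violated.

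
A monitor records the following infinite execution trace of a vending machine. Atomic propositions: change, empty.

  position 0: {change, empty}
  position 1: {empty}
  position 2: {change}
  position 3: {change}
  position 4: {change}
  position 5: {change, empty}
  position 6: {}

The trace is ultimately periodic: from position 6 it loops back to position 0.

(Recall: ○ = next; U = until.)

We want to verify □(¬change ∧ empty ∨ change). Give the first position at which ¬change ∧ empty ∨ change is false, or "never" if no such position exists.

Check ¬change ∧ empty ∨ change at each position in order: 0 ✓, 1 ✓, 2 ✓, 3 ✓, 4 ✓, 5 ✓.
At position 6 the labels are {}, so ¬change ∧ empty ∨ change is false there. This is the first violation.

6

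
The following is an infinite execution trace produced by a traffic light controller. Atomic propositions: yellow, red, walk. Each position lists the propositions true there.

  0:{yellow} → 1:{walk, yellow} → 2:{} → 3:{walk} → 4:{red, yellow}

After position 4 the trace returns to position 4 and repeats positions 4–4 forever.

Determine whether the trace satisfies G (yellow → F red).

yellow → F red holds at every position 0..4, and those are all positions ever visited, so G (yellow → F red) holds.
Positions where yellow holds: 0, 1, 4.
Check F red at each: 0→ok, 1→ok, 4→ok.

Satisfied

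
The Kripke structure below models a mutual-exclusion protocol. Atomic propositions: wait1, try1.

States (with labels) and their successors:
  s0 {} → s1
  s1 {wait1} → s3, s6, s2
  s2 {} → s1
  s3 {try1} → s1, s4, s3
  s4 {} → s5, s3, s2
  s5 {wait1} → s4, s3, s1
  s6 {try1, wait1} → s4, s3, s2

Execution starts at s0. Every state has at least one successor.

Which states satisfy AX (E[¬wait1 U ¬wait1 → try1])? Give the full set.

States satisfying E[¬wait1 U ¬wait1 → try1]: {s0, s1, s2, s3, s4, s5, s6}.
States satisfying AX (E[¬wait1 U ¬wait1 → try1]): {s0, s1, s2, s3, s4, s5, s6}.

{s0, s1, s2, s3, s4, s5, s6}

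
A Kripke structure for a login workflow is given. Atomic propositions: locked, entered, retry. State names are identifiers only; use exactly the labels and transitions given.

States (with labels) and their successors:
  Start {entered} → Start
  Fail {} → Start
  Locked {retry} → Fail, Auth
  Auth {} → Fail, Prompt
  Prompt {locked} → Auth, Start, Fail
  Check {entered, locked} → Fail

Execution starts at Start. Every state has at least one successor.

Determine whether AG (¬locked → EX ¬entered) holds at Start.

States satisfying ¬locked → EX ¬entered: {Locked, Auth, Prompt, Check}.
States satisfying AG (¬locked → EX ¬entered): ∅.
Start is reachable from Start and violates ¬locked → EX ¬entered, so AG fails at Start.
Start ∉ Sat(AG (¬locked → EX ¬entered)).

Violated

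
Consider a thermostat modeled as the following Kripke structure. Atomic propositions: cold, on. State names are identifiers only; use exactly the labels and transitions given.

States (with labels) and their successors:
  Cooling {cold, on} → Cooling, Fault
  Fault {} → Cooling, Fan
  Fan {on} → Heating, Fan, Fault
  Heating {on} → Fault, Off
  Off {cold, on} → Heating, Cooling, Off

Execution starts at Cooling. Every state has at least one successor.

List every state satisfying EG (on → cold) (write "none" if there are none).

{Cooling, Fault, Off}

States satisfying on → cold: {Cooling, Fault, Off}.
States satisfying EG (on → cold): {Cooling, Fault, Off}.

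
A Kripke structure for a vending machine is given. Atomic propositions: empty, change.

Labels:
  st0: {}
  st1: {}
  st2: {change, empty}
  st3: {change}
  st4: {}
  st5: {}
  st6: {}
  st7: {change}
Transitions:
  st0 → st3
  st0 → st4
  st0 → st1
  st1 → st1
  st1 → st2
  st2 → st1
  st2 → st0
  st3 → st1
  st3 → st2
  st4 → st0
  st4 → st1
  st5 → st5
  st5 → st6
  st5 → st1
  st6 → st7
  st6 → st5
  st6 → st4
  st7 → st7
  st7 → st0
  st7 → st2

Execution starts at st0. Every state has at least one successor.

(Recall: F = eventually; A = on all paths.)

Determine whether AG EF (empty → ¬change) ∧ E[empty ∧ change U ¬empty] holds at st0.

States satisfying EF (empty → ¬change): {st0, st1, st2, st3, st4, st5, st6, st7}.
States satisfying AG EF (empty → ¬change): {st0, st1, st2, st3, st4, st5, st6, st7}.
States satisfying empty ∧ change: {st2}.
States satisfying ¬empty: {st0, st1, st3, st4, st5, st6, st7}.
States satisfying E[empty ∧ change U ¬empty]: {st0, st1, st2, st3, st4, st5, st6, st7}.
States satisfying AG EF (empty → ¬change) ∧ E[empty ∧ change U ¬empty]: {st0, st1, st2, st3, st4, st5, st6, st7}.
st0 ∈ Sat(AG EF (empty → ¬change) ∧ E[empty ∧ change U ¬empty]).

Holds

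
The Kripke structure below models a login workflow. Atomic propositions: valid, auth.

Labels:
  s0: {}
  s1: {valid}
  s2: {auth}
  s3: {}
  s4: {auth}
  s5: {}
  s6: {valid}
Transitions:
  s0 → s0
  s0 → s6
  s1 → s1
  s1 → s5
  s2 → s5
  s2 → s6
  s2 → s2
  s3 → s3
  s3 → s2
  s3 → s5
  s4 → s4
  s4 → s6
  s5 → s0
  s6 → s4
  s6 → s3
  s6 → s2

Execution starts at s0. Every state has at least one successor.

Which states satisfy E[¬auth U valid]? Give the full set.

{s0, s1, s3, s5, s6}

States satisfying ¬auth: {s0, s1, s3, s5, s6}.
States satisfying valid: {s1, s6}.
States satisfying E[¬auth U valid]: {s0, s1, s3, s5, s6}.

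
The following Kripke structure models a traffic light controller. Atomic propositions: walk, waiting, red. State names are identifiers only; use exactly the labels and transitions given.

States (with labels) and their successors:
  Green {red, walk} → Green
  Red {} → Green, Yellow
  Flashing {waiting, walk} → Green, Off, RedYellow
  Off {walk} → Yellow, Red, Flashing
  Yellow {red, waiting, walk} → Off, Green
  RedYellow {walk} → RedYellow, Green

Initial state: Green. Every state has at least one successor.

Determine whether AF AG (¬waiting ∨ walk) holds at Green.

Satisfied

States satisfying AG (¬waiting ∨ walk): {Green, Red, Flashing, Off, Yellow, RedYellow}.
States satisfying AF AG (¬waiting ∨ walk): {Green, Red, Flashing, Off, Yellow, RedYellow}.
Green ∈ Sat(AF AG (¬waiting ∨ walk)).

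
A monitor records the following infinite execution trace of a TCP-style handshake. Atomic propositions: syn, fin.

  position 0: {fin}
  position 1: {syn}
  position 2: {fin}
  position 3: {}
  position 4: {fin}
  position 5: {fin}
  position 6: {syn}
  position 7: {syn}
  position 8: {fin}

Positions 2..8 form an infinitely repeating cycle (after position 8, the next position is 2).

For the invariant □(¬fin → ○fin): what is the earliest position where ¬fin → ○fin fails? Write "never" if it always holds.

6

Check ¬fin → ○fin at each position in order: 0 ✓, 1 ✓, 2 ✓, 3 ✓, 4 ✓, 5 ✓.
At position 6 the labels are {syn} and the next position 7 has {syn}, so ¬fin → ○fin is false there. This is the first violation.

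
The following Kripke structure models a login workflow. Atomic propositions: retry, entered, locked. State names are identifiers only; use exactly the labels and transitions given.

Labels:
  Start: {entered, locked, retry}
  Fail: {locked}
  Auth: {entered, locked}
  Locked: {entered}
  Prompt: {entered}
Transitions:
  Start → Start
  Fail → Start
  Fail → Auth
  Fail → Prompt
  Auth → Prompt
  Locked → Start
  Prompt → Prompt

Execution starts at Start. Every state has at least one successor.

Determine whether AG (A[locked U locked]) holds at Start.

Holds

States satisfying A[locked U locked]: {Start, Fail, Auth}.
States satisfying AG (A[locked U locked]): {Start}.
Every state reachable from Start satisfies A[locked U locked].
Start ∈ Sat(AG (A[locked U locked])).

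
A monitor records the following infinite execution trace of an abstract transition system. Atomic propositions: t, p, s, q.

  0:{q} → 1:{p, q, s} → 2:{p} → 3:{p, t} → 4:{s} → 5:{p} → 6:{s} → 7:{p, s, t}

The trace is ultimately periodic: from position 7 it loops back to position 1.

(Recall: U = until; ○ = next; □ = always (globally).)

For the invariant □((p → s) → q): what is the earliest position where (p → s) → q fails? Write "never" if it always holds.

Check (p → s) → q at each position in order: 0 ✓, 1 ✓, 2 ✓, 3 ✓.
At position 4 the labels are {s}, so (p → s) → q is false there. This is the first violation.

4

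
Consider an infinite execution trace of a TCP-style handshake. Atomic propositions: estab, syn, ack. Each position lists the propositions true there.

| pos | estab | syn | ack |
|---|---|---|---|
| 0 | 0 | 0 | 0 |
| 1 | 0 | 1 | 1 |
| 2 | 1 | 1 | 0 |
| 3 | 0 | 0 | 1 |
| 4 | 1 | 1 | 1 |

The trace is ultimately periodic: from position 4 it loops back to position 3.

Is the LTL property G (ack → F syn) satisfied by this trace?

ack → F syn holds at every position 0..4, and those are all positions ever visited, so G (ack → F syn) holds.
Positions where ack holds: 1, 3, 4.
Check F syn at each: 1→ok, 3→ok, 4→ok.

Holds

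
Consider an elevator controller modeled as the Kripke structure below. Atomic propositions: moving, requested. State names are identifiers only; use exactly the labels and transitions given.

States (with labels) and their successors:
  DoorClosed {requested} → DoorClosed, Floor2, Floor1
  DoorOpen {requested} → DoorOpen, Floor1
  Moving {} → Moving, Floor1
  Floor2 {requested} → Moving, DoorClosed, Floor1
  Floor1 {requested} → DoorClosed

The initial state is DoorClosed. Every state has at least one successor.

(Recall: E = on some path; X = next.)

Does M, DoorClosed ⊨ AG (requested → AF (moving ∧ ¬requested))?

Violated

States satisfying requested → AF (moving ∧ ¬requested): {Moving}.
States satisfying AG (requested → AF (moving ∧ ¬requested)): ∅.
DoorClosed is reachable from DoorClosed and violates requested → AF (moving ∧ ¬requested), so AG fails at DoorClosed.
DoorClosed ∉ Sat(AG (requested → AF (moving ∧ ¬requested))).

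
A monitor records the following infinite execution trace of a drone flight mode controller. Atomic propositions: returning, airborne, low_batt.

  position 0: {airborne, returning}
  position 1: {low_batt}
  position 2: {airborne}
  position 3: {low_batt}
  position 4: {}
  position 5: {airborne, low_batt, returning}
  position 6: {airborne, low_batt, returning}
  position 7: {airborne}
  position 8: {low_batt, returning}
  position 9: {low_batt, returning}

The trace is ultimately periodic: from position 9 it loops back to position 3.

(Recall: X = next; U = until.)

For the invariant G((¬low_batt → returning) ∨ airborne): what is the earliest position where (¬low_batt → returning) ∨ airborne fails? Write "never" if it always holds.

4

Check (¬low_batt → returning) ∨ airborne at each position in order: 0 ✓, 1 ✓, 2 ✓, 3 ✓.
At position 4 the labels are {}, so (¬low_batt → returning) ∨ airborne is false there. This is the first violation.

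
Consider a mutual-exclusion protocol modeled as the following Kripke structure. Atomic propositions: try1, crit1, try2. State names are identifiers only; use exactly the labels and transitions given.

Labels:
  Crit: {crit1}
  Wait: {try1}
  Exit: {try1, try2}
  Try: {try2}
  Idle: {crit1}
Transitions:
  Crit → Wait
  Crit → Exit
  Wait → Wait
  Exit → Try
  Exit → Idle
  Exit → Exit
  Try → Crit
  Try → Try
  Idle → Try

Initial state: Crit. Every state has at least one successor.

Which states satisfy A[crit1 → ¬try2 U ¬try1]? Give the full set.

{Crit, Try, Idle}

States satisfying crit1 → ¬try2: {Crit, Wait, Exit, Try, Idle}.
States satisfying ¬try1: {Crit, Try, Idle}.
States satisfying A[crit1 → ¬try2 U ¬try1]: {Crit, Try, Idle}.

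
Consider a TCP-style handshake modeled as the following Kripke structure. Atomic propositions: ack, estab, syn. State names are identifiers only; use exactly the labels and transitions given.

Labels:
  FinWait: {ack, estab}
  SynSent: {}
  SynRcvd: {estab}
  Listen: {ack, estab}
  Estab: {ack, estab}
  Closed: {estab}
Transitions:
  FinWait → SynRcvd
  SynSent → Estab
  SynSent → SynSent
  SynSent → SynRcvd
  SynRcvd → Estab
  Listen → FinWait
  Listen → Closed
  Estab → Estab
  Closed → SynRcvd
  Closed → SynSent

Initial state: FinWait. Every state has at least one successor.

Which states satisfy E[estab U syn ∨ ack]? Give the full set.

States satisfying estab: {FinWait, SynRcvd, Listen, Estab, Closed}.
States satisfying syn ∨ ack: {FinWait, Listen, Estab}.
States satisfying E[estab U syn ∨ ack]: {FinWait, SynRcvd, Listen, Estab, Closed}.

{FinWait, SynRcvd, Listen, Estab, Closed}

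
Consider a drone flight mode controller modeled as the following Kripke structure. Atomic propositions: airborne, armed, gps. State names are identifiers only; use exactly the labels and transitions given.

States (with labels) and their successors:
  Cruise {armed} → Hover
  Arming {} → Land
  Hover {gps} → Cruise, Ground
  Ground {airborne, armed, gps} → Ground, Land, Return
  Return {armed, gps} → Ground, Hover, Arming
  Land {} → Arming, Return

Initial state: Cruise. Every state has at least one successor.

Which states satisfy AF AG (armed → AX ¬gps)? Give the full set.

States satisfying AG (armed → AX ¬gps): ∅.
States satisfying AF AG (armed → AX ¬gps): ∅.

none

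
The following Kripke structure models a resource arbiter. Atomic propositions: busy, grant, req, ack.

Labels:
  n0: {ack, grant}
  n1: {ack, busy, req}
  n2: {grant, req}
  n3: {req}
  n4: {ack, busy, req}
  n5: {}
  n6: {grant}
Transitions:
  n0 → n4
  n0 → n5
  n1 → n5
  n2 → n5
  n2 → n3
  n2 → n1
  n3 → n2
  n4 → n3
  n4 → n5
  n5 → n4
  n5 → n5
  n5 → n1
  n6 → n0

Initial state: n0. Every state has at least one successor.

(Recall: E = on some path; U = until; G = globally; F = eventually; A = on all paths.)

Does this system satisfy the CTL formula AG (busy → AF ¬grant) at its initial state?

States satisfying busy → AF ¬grant: {n0, n1, n2, n3, n4, n5, n6}.
States satisfying AG (busy → AF ¬grant): {n0, n1, n2, n3, n4, n5, n6}.
Every state reachable from n0 satisfies busy → AF ¬grant.
n0 ∈ Sat(AG (busy → AF ¬grant)).

Holds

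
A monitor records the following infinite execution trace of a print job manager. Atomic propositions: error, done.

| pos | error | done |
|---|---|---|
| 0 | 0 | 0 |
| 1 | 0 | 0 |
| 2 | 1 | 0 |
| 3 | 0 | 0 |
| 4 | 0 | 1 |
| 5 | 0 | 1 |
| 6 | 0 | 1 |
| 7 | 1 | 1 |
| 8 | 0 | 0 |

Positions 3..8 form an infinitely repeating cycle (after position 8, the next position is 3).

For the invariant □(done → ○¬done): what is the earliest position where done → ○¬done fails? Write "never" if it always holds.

Check done → ○¬done at each position in order: 0 ✓, 1 ✓, 2 ✓, 3 ✓.
At position 4 the labels are {done} and the next position 5 has {done}, so done → ○¬done is false there. This is the first violation.

4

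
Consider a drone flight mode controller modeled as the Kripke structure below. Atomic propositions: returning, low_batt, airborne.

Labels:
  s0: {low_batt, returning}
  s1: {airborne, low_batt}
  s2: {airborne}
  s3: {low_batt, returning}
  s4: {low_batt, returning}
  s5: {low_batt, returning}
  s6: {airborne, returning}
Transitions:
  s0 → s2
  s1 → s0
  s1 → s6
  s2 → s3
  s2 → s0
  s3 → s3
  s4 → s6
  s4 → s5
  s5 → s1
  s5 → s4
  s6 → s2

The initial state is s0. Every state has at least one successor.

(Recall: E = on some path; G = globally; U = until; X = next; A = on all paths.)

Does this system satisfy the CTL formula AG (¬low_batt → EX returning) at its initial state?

Holds

States satisfying ¬low_batt → EX returning: {s0, s1, s2, s3, s4, s5}.
States satisfying AG (¬low_batt → EX returning): {s0, s2, s3}.
Every state reachable from s0 satisfies ¬low_batt → EX returning.
s0 ∈ Sat(AG (¬low_batt → EX returning)).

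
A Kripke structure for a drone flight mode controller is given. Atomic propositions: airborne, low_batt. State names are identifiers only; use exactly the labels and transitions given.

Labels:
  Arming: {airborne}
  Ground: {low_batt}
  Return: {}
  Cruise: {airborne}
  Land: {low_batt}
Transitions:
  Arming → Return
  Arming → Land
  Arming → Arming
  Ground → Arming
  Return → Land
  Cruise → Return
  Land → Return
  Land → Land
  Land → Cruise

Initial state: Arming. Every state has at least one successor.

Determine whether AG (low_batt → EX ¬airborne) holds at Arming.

Yes

States satisfying low_batt → EX ¬airborne: {Arming, Return, Cruise, Land}.
States satisfying AG (low_batt → EX ¬airborne): {Arming, Return, Cruise, Land}.
Every state reachable from Arming satisfies low_batt → EX ¬airborne.
Arming ∈ Sat(AG (low_batt → EX ¬airborne)).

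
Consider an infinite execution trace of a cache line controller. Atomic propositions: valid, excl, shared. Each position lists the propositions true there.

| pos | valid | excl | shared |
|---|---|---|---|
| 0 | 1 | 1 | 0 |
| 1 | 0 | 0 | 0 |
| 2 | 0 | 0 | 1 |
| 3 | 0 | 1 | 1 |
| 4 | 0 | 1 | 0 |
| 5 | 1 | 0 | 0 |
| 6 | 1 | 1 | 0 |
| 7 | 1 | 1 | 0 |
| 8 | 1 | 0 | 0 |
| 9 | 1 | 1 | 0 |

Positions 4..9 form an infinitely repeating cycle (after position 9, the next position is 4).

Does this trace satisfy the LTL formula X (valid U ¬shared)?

The position after 0 is 1; valid U ¬shared is true there.

Holds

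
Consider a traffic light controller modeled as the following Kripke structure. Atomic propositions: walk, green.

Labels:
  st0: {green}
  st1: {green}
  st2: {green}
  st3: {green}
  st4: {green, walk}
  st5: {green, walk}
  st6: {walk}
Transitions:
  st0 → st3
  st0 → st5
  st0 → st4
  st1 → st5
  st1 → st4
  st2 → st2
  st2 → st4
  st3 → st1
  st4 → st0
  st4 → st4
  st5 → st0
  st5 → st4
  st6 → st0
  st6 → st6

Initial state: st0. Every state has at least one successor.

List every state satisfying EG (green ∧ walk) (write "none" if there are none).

States satisfying green ∧ walk: {st4, st5}.
States satisfying EG (green ∧ walk): {st4, st5}.

{st4, st5}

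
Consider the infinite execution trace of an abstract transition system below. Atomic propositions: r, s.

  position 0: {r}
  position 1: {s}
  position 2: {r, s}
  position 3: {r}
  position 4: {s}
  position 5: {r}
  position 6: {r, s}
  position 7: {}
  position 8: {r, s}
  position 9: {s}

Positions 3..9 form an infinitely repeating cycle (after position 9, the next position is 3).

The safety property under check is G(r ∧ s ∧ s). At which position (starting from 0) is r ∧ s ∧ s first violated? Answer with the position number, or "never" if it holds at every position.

At position 0 the labels are {r}, so r ∧ s ∧ s is false there. This is the first violation.

0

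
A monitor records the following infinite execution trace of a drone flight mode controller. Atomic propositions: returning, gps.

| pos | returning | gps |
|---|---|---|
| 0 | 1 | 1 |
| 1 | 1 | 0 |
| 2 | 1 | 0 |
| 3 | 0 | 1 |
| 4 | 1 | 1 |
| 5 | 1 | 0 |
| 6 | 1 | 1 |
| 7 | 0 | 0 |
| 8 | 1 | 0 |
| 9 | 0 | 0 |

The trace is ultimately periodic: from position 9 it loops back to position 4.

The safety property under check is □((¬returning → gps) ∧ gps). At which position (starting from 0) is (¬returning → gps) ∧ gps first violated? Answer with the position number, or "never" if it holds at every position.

1

Check (¬returning → gps) ∧ gps at each position in order: 0 ✓.
At position 1 the labels are {returning}, so (¬returning → gps) ∧ gps is false there. This is the first violation.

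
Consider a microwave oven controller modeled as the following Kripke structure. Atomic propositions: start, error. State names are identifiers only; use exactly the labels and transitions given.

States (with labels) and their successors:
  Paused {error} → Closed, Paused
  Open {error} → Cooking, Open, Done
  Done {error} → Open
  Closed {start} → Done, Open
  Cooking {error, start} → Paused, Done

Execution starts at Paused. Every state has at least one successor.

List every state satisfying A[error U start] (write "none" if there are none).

States satisfying error: {Paused, Open, Done, Cooking}.
States satisfying start: {Closed, Cooking}.
States satisfying A[error U start]: {Closed, Cooking}.

{Closed, Cooking}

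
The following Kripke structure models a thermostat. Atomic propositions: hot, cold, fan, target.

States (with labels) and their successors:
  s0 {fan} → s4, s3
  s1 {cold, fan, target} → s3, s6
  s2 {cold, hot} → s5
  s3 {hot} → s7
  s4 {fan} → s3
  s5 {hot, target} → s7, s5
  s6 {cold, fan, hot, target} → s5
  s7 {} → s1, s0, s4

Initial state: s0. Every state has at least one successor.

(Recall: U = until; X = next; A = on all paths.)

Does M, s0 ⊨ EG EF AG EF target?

Yes

States satisfying EF AG EF target: {s0, s1, s2, s3, s4, s5, s6, s7}.
States satisfying EG EF AG EF target: {s0, s1, s2, s3, s4, s5, s6, s7}.
s0 ∈ Sat(EG EF AG EF target).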